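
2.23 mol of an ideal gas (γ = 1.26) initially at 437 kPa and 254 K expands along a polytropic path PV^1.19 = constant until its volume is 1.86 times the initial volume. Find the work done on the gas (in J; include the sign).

-2760 J

V₁ = nRT₁/P₁ = 2.23×8.314×254/437 = 10.8 L.
Polytropic n=1.19: T₂ = T₁(V₁/V₂)^(n−1) = 254×(0.538)^0.19 = 226 K; P₂ = P₁(V₁/V₂)^n = 209 kPa.
W = (P₁V₁−P₂V₂)/(n−1) = (437×10.8−209×20.0)/0.19 = 2760 J.
Work done on the gas = −W_by = -2760 J.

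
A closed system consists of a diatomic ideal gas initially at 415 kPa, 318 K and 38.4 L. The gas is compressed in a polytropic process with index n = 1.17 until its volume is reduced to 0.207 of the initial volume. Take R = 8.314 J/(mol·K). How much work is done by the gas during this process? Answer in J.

-28800 J

n = P₁V₁/(RT₁) = 415×38.4/(8.314×318) = 6.03 mol.
Polytropic n=1.17: T₂ = T₁(V₁/V₂)^(n−1) = 318×(4.83)^0.17 = 416 K; P₂ = P₁(V₁/V₂)^n = 2620 kPa.
W = (P₁V₁−P₂V₂)/(n−1) = (415×38.4−2620×7.95)/0.17 = -28800 J.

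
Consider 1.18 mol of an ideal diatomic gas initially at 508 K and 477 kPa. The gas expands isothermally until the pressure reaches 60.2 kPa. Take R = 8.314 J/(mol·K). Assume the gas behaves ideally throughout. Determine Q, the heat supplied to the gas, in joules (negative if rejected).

V₁ = nRT₁/P₁ = 1.18×8.314×508/477 = 10.4 L.
Isothermal: T stays 508 K; PV = const ⇒ V₂ = 82.8 L, P₂ = 60.2 kPa.
ΔU = 0 (ideal gas, T constant).
W = nRT ln(V₂/V₁) = 1.18×8.314×508×ln(7.92) = 10300 J.
Q = ΔU + W = 10300 J.

10300 J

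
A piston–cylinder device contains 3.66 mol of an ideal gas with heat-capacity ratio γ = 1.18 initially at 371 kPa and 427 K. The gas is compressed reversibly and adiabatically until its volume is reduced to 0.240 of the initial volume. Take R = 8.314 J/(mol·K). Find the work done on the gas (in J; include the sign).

V₁ = nRT₁/P₁ = 3.66×8.314×427/371 = 35.0 L.
Adiabatic: TV^(γ−1) = const ⇒ T₂ = 427×(4.17)^0.180 = 552 K; PV^γ = const ⇒ P₂ = 2000 kPa.
ΔU = nCvΔT = 3.66×46.2×(552−427) = 21100 J.
Q = 0 for an adiabatic process, so W = −ΔU = -21100 J.
Work done on the gas = −W_by = 21100 J.

21100 J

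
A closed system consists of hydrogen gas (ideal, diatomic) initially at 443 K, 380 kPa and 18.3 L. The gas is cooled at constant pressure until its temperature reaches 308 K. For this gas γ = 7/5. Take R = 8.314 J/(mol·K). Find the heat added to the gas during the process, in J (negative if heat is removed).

-7420 J

n = P₁V₁/(RT₁) = 380×18.3/(8.314×443) = 1.89 mol.
Isobaric: P stays 380 kPa; V/T = const ⇒ T₂ = 308 K, V₂ = 12.7 L.
W = PΔV = 380×(12.7−18.3) kPa·L = -2120 J.
ΔU = nCvΔT = 1.89×20.8×(308−443) = -5300 J.
Q = ΔU + W = nCpΔT = -7420 J.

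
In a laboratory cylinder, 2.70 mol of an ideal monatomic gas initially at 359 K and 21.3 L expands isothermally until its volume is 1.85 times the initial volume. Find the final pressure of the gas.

205 kPa

P₁ = nRT₁/V₁ = 2.70×8.314×359/21.3 = 378 kPa.
Isothermal: T stays 359 K; PV = const ⇒ V₂ = 39.4 L, P₂ = 205 kPa.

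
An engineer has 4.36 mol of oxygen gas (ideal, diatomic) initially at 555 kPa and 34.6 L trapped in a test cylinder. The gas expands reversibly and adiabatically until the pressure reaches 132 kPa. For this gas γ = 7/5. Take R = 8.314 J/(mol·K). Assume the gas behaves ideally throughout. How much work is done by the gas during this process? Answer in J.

T₁ = P₁V₁/(nR) = 555×34.6/(4.36×8.314) = 530 K.
Adiabatic: T₂/T₁ = (P₂/P₁)^((γ−1)/γ) ⇒ T₂ = 530×(0.238)^0.286 = 351 K; V₂ = 96.5 L.
ΔU = nCvΔT = 4.36×20.8×(351−530) = -16200 J.
Q = 0 for an adiabatic process, so W = −ΔU = 16200 J.

16200 J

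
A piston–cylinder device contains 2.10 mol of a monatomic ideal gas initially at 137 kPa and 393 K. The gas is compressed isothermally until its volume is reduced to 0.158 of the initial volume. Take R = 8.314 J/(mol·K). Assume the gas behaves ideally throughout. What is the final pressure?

867 kPa

V₁ = nRT₁/P₁ = 2.10×8.314×393/137 = 50.1 L.
Isothermal: T stays 393 K; PV = const ⇒ V₂ = 7.91 L, P₂ = 867 kPa.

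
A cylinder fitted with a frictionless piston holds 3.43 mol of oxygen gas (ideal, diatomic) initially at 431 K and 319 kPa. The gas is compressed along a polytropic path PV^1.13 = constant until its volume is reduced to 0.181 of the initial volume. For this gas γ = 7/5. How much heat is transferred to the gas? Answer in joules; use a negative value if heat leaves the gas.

-15900 J

V₁ = nRT₁/P₁ = 3.43×8.314×431/319 = 38.5 L.
Polytropic n=1.13: T₂ = T₁(V₁/V₂)^(n−1) = 431×(5.52)^0.13 = 538 K; P₂ = P₁(V₁/V₂)^n = 2200 kPa.
W = (P₁V₁−P₂V₂)/(n−1) = (319×38.5−2200×6.97)/0.13 = -23500 J.
ΔU = nCvΔT = 3.43×20.8×(538−431) = 7650 J.
Q = ΔU + W = -15900 J.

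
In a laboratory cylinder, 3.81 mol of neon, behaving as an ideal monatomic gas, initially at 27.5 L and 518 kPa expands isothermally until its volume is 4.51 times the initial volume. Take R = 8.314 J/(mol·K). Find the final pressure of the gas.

T₁ = P₁V₁/(nR) = 518×27.5/(3.81×8.314) = 450 K.
Isothermal: T stays 450 K; PV = const ⇒ V₂ = 124 L, P₂ = 115 kPa.

115 kPa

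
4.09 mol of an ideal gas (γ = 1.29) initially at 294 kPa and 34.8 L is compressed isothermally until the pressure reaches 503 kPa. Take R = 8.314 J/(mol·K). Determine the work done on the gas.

T₁ = P₁V₁/(nR) = 294×34.8/(4.09×8.314) = 301 K.
Isothermal: T stays 301 K; PV = const ⇒ V₂ = 20.3 L, P₂ = 503 kPa.
W = nRT ln(V₂/V₁) = 4.09×8.314×301×ln(0.584) = -5490 J.
Work done on the gas = −W_by = 5490 J.

5490 J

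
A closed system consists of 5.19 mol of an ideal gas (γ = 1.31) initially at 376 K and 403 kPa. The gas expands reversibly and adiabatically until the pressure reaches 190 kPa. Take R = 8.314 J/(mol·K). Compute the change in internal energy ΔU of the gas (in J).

-8530 J

V₁ = nRT₁/P₁ = 5.19×8.314×376/403 = 40.3 L.
Adiabatic: T₂/T₁ = (P₂/P₁)^((γ−1)/γ) ⇒ T₂ = 376×(0.471)^0.237 = 315 K; V₂ = 71.5 L.
For an ideal gas ΔU = nCvΔT with Cv = R/(γ−1) = 26.8 J/(mol·K).
ΔU = 5.19×26.8×(315−376) = -8530 J.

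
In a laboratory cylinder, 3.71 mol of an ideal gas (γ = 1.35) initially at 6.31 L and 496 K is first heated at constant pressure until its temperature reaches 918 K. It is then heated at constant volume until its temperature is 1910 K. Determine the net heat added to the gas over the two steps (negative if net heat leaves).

P₁ = nRT₁/V₁ = 3.71×8.314×496/6.31 = 2420 kPa.
Step 1 — Isobaric: P stays 2420 kPa; V/T = const ⇒ T₂ = 918 K, V₂ = 11.7 L.
W = PΔV = 2420×(11.7−6.31) kPa·L = 13000 J.
ΔU = nCvΔT = 3.71×23.8×(918−496) = 37200 J.
Q = ΔU + W = nCpΔT = 50200 J.
State after step 1: P = 2420 kPa, V = 11.7 L, T = 918 K.
Step 2 — Isochoric: V stays 11.7 L; P/T = const ⇒ T₂ = 1910 K, P₂ = 5040 kPa.
W = 0 (no volume change).
ΔU = nCvΔT = 3.71×23.8×(1910−918) = 87400 J.
Q = ΔU = 87400 J.
Net over both steps: W = 13000 J, Q = 138000 J, ΔU = 125000 J.

138000 J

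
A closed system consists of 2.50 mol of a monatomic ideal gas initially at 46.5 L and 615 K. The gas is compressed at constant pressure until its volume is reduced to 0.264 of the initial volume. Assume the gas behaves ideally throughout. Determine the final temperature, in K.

P₁ = nRT₁/V₁ = 2.50×8.314×615/46.5 = 275 kPa.
Isobaric: P stays 275 kPa; V/T = const ⇒ T₂ = 162 K, V₂ = 12.3 L.

162 K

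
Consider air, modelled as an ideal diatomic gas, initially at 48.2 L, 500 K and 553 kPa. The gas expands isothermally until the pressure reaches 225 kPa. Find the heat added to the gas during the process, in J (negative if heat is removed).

24000 J

n = P₁V₁/(RT₁) = 553×48.2/(8.314×500) = 6.41 mol.
Isothermal: T stays 500 K; PV = const ⇒ V₂ = 118 L, P₂ = 225 kPa.
ΔU = 0 (ideal gas, T constant).
W = nRT ln(V₂/V₁) = 6.41×8.314×500×ln(2.46) = 24000 J.
Q = ΔU + W = 24000 J.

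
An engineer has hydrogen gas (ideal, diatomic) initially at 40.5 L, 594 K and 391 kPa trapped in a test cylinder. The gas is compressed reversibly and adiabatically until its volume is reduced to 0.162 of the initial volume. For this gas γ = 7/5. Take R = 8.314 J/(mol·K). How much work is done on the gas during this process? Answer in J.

42400 J

n = P₁V₁/(RT₁) = 391×40.5/(8.314×594) = 3.21 mol.
Adiabatic: TV^(γ−1) = const ⇒ T₂ = 594×(6.17)^0.400 = 1230 K; PV^γ = const ⇒ P₂ = 5000 kPa.
ΔU = nCvΔT = 3.21×20.8×(1230−594) = 42400 J.
Q = 0 for an adiabatic process, so W = −ΔU = -42400 J.
Work done on the gas = −W_by = 42400 J.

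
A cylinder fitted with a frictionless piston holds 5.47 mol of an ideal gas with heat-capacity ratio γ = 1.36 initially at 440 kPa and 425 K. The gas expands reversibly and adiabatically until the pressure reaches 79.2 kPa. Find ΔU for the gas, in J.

-19600 J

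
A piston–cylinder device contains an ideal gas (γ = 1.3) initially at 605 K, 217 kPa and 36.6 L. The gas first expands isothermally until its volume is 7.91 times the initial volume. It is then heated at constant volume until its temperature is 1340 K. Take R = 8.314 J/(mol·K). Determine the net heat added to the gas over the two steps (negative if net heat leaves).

48600 J

n = P₁V₁/(RT₁) = 217×36.6/(8.314×605) = 1.58 mol.
Step 1 — Isothermal: T stays 605 K; PV = const ⇒ V₂ = 290 L, P₂ = 27.4 kPa.
ΔU = 0 (ideal gas, T constant).
W = nRT ln(V₂/V₁) = 1.58×8.314×605×ln(7.91) = 16400 J.
Q = ΔU + W = 16400 J.
State after step 1: P = 27.4 kPa, V = 290 L, T = 605 K.
Step 2 — Isochoric: V stays 290 L; P/T = const ⇒ T₂ = 1340 K, P₂ = 60.8 kPa.
W = 0 (no volume change).
ΔU = nCvΔT = 1.58×27.7×(1340−605) = 32200 J.
Q = ΔU = 32200 J.
Net over both steps: W = 16400 J, Q = 48600 J, ΔU = 32200 J.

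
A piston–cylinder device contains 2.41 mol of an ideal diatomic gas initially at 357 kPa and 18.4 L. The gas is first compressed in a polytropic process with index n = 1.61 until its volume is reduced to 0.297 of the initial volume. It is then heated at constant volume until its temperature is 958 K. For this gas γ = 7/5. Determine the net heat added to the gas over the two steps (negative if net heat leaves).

T₁ = P₁V₁/(nR) = 357×18.4/(2.41×8.314) = 328 K.
Step 1 — Polytropic n=1.61: T₂ = T₁(V₁/V₂)^(n−1) = 328×(3.37)^0.61 = 688 K; P₂ = P₁(V₁/V₂)^n = 2520 kPa.
W = (P₁V₁−P₂V₂)/(n−1) = (357×18.4−2520×5.46)/0.61 = -11800 J.
ΔU = nCvΔT = 2.41×20.8×(688−328) = 18000 J.
Q = ΔU + W = 6200 J.
State after step 1: P = 2520 kPa, V = 5.46 L, T = 688 K.
Step 2 — Isochoric: V stays 5.46 L; P/T = const ⇒ T₂ = 958 K, P₂ = 3510 kPa.
W = 0 (no volume change).
ΔU = nCvΔT = 2.41×20.8×(958−688) = 13500 J.
Q = ΔU = 13500 J.
Net over both steps: W = -11800 J, Q = 19800 J, ΔU = 31600 J.

19800 J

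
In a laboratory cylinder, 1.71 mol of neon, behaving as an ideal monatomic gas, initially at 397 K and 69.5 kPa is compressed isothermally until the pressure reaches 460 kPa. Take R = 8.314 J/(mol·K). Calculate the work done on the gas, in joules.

10700 J

V₁ = nRT₁/P₁ = 1.71×8.314×397/69.5 = 81.2 L.
Isothermal: T stays 397 K; PV = const ⇒ V₂ = 12.3 L, P₂ = 460 kPa.
W = nRT ln(V₂/V₁) = 1.71×8.314×397×ln(0.151) = -10700 J.
Work done on the gas = −W_by = 10700 J.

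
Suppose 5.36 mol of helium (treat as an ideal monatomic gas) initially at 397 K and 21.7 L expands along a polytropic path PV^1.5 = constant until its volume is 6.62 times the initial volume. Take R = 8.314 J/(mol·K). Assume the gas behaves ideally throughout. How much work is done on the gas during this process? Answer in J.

P₁ = nRT₁/V₁ = 5.36×8.314×397/21.7 = 815 kPa.
Polytropic n=1.5: T₂ = T₁(V₁/V₂)^(n−1) = 397×(0.151)^0.50 = 154 K; P₂ = P₁(V₁/V₂)^n = 47.9 kPa.
W = (P₁V₁−P₂V₂)/(n−1) = (815×21.7−47.9×144)/0.50 = 21600 J.
Work done on the gas = −W_by = -21600 J.

-21600 J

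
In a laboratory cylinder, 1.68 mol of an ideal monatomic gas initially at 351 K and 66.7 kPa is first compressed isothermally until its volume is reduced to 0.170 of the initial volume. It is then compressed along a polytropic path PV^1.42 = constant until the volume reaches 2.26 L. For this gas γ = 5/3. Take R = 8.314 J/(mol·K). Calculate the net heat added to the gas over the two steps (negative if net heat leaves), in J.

-13200 J

V₁ = nRT₁/P₁ = 1.68×8.314×351/66.7 = 73.5 L.
Step 1 — Isothermal: T stays 351 K; PV = const ⇒ V₂ = 12.5 L, P₂ = 392 kPa.
ΔU = 0 (ideal gas, T constant).
W = nRT ln(V₂/V₁) = 1.68×8.314×351×ln(0.170) = -8690 J.
Q = ΔU + W = -8690 J.
State after step 1: P = 392 kPa, V = 12.5 L, T = 351 K.
Step 2 — Polytropic n=1.42: T₂ = T₁(V₁/V₂)^(n−1) = 351×(5.53)^0.42 = 720 K; P₂ = P₁(V₁/V₂)^n = 4450 kPa.
W = (P₁V₁−P₂V₂)/(n−1) = (392×12.5−4450×2.26)/0.42 = -12300 J.
ΔU = nCvΔT = 1.68×12.5×(720−351) = 7730 J.
Q = ΔU + W = -4540 J.
Net over both steps: W = -21000 J, Q = -13200 J, ΔU = 7730 J.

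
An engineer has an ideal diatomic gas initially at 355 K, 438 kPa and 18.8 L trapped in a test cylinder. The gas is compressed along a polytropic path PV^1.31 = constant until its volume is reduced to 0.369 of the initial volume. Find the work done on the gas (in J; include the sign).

n = P₁V₁/(RT₁) = 438×18.8/(8.314×355) = 2.79 mol.
Polytropic n=1.31: T₂ = T₁(V₁/V₂)^(n−1) = 355×(2.71)^0.31 = 484 K; P₂ = P₁(V₁/V₂)^n = 1620 kPa.
W = (P₁V₁−P₂V₂)/(n−1) = (438×18.8−1620×6.94)/0.31 = -9620 J.
Work done on the gas = −W_by = 9620 J.

9620 J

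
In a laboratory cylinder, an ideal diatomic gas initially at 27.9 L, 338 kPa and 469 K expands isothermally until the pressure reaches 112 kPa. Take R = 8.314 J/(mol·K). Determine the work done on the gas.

n = P₁V₁/(RT₁) = 338×27.9/(8.314×469) = 2.42 mol.
Isothermal: T stays 469 K; PV = const ⇒ V₂ = 84.2 L, P₂ = 112 kPa.
W = nRT ln(V₂/V₁) = 2.42×8.314×469×ln(3.02) = 10400 J.
Work done on the gas = −W_by = -10400 J.

-10400 J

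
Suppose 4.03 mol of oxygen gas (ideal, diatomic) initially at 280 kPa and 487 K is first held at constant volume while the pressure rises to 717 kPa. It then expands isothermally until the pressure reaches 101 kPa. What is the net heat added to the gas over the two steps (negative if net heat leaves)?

146000 J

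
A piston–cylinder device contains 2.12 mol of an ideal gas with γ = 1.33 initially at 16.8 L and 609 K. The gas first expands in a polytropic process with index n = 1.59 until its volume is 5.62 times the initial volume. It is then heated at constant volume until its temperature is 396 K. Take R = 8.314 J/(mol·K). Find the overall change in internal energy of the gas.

P₁ = nRT₁/V₁ = 2.12×8.314×609/16.8 = 639 kPa.
Step 1 — Polytropic n=1.59: T₂ = T₁(V₁/V₂)^(n−1) = 609×(0.178)^0.59 = 220 K; P₂ = P₁(V₁/V₂)^n = 41.1 kPa.
W = (P₁V₁−P₂V₂)/(n−1) = (639×16.8−41.1×94.4)/0.59 = 11600 J.
ΔU = nCvΔT = 2.12×25.2×(220−609) = -20800 J.
Q = ΔU + W = -9160 J.
State after step 1: P = 41.1 kPa, V = 94.4 L, T = 220 K.
Step 2 — Isochoric: V stays 94.4 L; P/T = const ⇒ T₂ = 396 K, P₂ = 73.9 kPa.
W = 0 (no volume change).
ΔU = nCvΔT = 2.12×25.2×(396−220) = 9400 J.
Q = ΔU = 9400 J.
Net over both steps: W = 11600 J, Q = 247 J, ΔU = -11400 J.

-11400 J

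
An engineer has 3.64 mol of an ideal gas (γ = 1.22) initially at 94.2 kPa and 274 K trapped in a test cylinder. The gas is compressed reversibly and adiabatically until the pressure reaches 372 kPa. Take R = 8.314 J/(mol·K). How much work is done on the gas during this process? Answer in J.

10600 J

V₁ = nRT₁/P₁ = 3.64×8.314×274/94.2 = 88.0 L.
Adiabatic: T₂/T₁ = (P₂/P₁)^((γ−1)/γ) ⇒ T₂ = 274×(3.95)^0.180 = 351 K; V₂ = 28.6 L.
ΔU = nCvΔT = 3.64×37.8×(351−274) = 10600 J.
Q = 0 for an adiabatic process, so W = −ΔU = -10600 J.
Work done on the gas = −W_by = 10600 J.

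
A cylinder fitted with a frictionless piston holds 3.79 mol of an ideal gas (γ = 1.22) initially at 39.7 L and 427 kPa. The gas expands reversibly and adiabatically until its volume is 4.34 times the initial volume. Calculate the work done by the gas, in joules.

T₁ = P₁V₁/(nR) = 427×39.7/(3.79×8.314) = 538 K.
Adiabatic: TV^(γ−1) = const ⇒ T₂ = 538×(0.230)^0.220 = 390 K; PV^γ = const ⇒ P₂ = 71.2 kPa.
ΔU = nCvΔT = 3.79×37.8×(390−538) = -21300 J.
Q = 0 for an adiabatic process, so W = −ΔU = 21300 J.

21300 J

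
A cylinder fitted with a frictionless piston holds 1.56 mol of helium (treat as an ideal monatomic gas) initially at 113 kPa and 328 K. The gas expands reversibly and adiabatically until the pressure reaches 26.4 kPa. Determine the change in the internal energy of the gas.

-2810 J

V₁ = nRT₁/P₁ = 1.56×8.314×328/113 = 37.6 L.
Adiabatic: T₂/T₁ = (P₂/P₁)^((γ−1)/γ) ⇒ T₂ = 328×(0.234)^0.400 = 183 K; V₂ = 90.1 L.
For an ideal gas ΔU = nCvΔT with Cv = (3/2)R = 12.5 J/(mol·K).
ΔU = 1.56×12.5×(183−328) = -2810 J.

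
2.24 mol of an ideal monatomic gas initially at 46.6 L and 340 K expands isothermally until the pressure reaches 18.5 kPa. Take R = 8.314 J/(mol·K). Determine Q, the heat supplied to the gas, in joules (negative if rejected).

P₁ = nRT₁/V₁ = 2.24×8.314×340/46.6 = 136 kPa.
Isothermal: T stays 340 K; PV = const ⇒ V₂ = 342 L, P₂ = 18.5 kPa.
ΔU = 0 (ideal gas, T constant).
W = nRT ln(V₂/V₁) = 2.24×8.314×340×ln(7.34) = 12600 J.
Q = ΔU + W = 12600 J.

12600 J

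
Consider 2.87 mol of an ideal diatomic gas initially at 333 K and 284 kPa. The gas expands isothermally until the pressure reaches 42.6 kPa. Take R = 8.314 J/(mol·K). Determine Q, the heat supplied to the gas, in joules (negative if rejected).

V₁ = nRT₁/P₁ = 2.87×8.314×333/284 = 28.0 L.
Isothermal: T stays 333 K; PV = const ⇒ V₂ = 187 L, P₂ = 42.6 kPa.
ΔU = 0 (ideal gas, T constant).
W = nRT ln(V₂/V₁) = 2.87×8.314×333×ln(6.67) = 15100 J.
Q = ΔU + W = 15100 J.

15100 J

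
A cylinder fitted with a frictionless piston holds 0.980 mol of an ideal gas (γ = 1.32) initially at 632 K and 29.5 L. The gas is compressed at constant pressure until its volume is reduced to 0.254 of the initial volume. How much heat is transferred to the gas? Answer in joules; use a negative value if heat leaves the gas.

-15800 J

P₁ = nRT₁/V₁ = 0.980×8.314×632/29.5 = 175 kPa.
Isobaric: P stays 175 kPa; V/T = const ⇒ T₂ = 161 K, V₂ = 7.49 L.
W = PΔV = 175×(7.49−29.5) kPa·L = -3840 J.
ΔU = nCvΔT = 0.980×26.0×(161−632) = -12000 J.
Q = ΔU + W = nCpΔT = -15800 J.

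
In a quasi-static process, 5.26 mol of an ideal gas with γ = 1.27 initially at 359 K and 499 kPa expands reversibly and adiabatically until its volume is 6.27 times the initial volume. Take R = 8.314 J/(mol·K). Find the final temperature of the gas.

219 K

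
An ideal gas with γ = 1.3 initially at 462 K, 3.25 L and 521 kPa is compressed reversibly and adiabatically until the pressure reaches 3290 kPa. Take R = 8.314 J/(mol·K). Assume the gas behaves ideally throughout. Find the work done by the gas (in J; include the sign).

n = P₁V₁/(RT₁) = 521×3.25/(8.314×462) = 0.441 mol.
Adiabatic: T₂/T₁ = (P₂/P₁)^((γ−1)/γ) ⇒ T₂ = 462×(6.31)^0.231 = 707 K; V₂ = 0.787 L.
ΔU = nCvΔT = 0.441×27.7×(707−462) = 2990 J.
Q = 0 for an adiabatic process, so W = −ΔU = -2990 J.

-2990 J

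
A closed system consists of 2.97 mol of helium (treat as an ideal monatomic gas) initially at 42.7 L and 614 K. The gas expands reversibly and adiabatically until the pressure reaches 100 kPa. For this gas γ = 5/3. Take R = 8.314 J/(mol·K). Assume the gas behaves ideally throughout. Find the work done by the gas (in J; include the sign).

P₁ = nRT₁/V₁ = 2.97×8.314×614/42.7 = 355 kPa.
Adiabatic: T₂/T₁ = (P₂/P₁)^((γ−1)/γ) ⇒ T₂ = 614×(0.282)^0.400 = 370 K; V₂ = 91.3 L.
ΔU = nCvΔT = 2.97×12.5×(370−614) = -9040 J.
Q = 0 for an adiabatic process, so W = −ΔU = 9040 J.

9040 J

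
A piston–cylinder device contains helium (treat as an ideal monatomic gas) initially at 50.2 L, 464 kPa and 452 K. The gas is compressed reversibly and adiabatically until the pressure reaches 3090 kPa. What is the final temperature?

Adiabatic: T₂/T₁ = (P₂/P₁)^((γ−1)/γ) ⇒ T₂ = 452×(6.66)^0.400 = 965 K; V₂ = 16.1 L.

965 K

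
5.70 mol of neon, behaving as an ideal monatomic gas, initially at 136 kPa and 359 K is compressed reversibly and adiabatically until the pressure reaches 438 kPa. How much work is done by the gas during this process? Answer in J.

-15200 J

V₁ = nRT₁/P₁ = 5.70×8.314×359/136 = 125 L.
Adiabatic: T₂/T₁ = (P₂/P₁)^((γ−1)/γ) ⇒ T₂ = 359×(3.22)^0.400 = 573 K; V₂ = 62.0 L.
ΔU = nCvΔT = 5.70×12.5×(573−359) = 15200 J.
Q = 0 for an adiabatic process, so W = −ΔU = -15200 J.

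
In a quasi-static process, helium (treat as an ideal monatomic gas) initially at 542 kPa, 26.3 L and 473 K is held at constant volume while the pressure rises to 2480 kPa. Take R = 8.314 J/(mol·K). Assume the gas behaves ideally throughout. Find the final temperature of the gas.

2160 K

Isochoric: V stays 26.3 L; P/T = const ⇒ T₂ = 2160 K, P₂ = 2480 kPa.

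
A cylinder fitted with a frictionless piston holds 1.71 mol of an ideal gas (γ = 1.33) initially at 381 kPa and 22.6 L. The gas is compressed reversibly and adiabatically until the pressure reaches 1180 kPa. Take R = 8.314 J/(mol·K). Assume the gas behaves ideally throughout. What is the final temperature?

T₁ = P₁V₁/(nR) = 381×22.6/(1.71×8.314) = 606 K.
Adiabatic: T₂/T₁ = (P₂/P₁)^((γ−1)/γ) ⇒ T₂ = 606×(3.10)^0.248 = 802 K; V₂ = 9.66 L.

802 K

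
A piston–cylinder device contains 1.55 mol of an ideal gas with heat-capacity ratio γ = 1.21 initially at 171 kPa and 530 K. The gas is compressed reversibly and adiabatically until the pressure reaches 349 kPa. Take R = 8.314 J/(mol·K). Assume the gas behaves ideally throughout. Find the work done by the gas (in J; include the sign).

V₁ = nRT₁/P₁ = 1.55×8.314×530/171 = 39.9 L.
Adiabatic: T₂/T₁ = (P₂/P₁)^((γ−1)/γ) ⇒ T₂ = 530×(2.04)^0.174 = 600 K; V₂ = 22.1 L.
ΔU = nCvΔT = 1.55×39.6×(600−530) = 4290 J.
Q = 0 for an adiabatic process, so W = −ΔU = -4290 J.

-4290 J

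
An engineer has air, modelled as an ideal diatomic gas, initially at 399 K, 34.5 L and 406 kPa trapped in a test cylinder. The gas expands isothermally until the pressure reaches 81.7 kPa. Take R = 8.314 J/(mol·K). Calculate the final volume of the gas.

171 L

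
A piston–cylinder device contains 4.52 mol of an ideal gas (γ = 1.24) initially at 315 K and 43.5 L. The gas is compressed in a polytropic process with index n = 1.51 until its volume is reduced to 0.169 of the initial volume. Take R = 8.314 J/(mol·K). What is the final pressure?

P₁ = nRT₁/V₁ = 4.52×8.314×315/43.5 = 272 kPa.
Polytropic n=1.51: T₂ = T₁(V₁/V₂)^(n−1) = 315×(5.92)^0.51 = 780 K; P₂ = P₁(V₁/V₂)^n = 3990 kPa.

3990 kPa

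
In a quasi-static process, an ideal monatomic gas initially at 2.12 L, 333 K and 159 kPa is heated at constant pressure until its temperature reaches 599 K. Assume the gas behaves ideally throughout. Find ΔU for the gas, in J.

n = P₁V₁/(RT₁) = 159×2.12/(8.314×333) = 0.122 mol.
Isobaric: P stays 159 kPa; V/T = const ⇒ T₂ = 599 K, V₂ = 3.81 L.
For an ideal gas ΔU = nCvΔT with Cv = (3/2)R = 12.5 J/(mol·K).
ΔU = 0.122×12.5×(599−333) = 404 J.

404 J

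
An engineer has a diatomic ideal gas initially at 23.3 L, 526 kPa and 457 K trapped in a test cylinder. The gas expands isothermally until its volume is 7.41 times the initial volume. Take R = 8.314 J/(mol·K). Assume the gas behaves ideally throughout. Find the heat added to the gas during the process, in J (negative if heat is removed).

24500 J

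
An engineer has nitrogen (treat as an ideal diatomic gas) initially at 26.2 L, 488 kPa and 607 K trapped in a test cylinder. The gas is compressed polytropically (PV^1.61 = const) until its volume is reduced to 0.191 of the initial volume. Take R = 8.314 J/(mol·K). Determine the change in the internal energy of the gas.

55800 J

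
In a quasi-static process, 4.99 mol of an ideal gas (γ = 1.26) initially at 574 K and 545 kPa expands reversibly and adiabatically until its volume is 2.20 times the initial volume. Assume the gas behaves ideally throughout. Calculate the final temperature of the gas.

V₁ = nRT₁/P₁ = 4.99×8.314×574/545 = 43.7 L.
Adiabatic: TV^(γ−1) = const ⇒ T₂ = 574×(0.455)^0.260 = 468 K; PV^γ = const ⇒ P₂ = 202 kPa.

468 K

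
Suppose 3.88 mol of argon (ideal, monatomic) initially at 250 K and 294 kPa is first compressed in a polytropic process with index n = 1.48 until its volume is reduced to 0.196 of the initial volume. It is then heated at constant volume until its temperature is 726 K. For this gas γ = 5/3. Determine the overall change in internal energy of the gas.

V₁ = nRT₁/P₁ = 3.88×8.314×250/294 = 27.4 L.
Step 1 — Polytropic n=1.48: T₂ = T₁(V₁/V₂)^(n−1) = 250×(5.10)^0.48 = 547 K; P₂ = P₁(V₁/V₂)^n = 3280 kPa.
W = (P₁V₁−P₂V₂)/(n−1) = (294×27.4−3280×5.38)/0.48 = -19900 J.
ΔU = nCvΔT = 3.88×12.5×(547−250) = 14400 J.
Q = ΔU + W = -5580 J.
State after step 1: P = 3280 kPa, V = 5.38 L, T = 547 K.
Step 2 — Isochoric: V stays 5.38 L; P/T = const ⇒ T₂ = 726 K, P₂ = 4360 kPa.
W = 0 (no volume change).
ΔU = nCvΔT = 3.88×12.5×(726−547) = 8680 J.
Q = ΔU = 8680 J.
Net over both steps: W = -19900 J, Q = 3100 J, ΔU = 23000 J.

23000 J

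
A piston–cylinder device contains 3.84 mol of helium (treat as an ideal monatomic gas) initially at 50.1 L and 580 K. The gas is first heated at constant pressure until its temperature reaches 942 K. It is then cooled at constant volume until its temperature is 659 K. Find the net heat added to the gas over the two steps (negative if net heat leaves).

15300 J

P₁ = nRT₁/V₁ = 3.84×8.314×580/50.1 = 370 kPa.
Step 1 — Isobaric: P stays 370 kPa; V/T = const ⇒ T₂ = 942 K, V₂ = 81.4 L.
W = PΔV = 370×(81.4−50.1) kPa·L = 11600 J.
ΔU = nCvΔT = 3.84×12.5×(942−580) = 17300 J.
Q = ΔU + W = nCpΔT = 28900 J.
State after step 1: P = 370 kPa, V = 81.4 L, T = 942 K.
Step 2 — Isochoric: V stays 81.4 L; P/T = const ⇒ T₂ = 659 K, P₂ = 259 kPa.
W = 0 (no volume change).
ΔU = nCvΔT = 3.84×12.5×(659−942) = -13600 J.
Q = ΔU = -13600 J.
Net over both steps: W = 11600 J, Q = 15300 J, ΔU = 3780 J.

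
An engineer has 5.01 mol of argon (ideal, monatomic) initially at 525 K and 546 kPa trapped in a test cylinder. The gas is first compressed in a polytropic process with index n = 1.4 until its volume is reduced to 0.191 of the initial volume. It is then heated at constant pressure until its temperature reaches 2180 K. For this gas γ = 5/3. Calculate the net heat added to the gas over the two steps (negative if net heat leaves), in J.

100000 J

V₁ = nRT₁/P₁ = 5.01×8.314×525/546 = 40.1 L.
Step 1 — Polytropic n=1.4: T₂ = T₁(V₁/V₂)^(n−1) = 525×(5.24)^0.40 = 1020 K; P₂ = P₁(V₁/V₂)^n = 5540 kPa.
W = (P₁V₁−P₂V₂)/(n−1) = (546×40.1−5540×7.65)/0.40 = -51300 J.
ΔU = nCvΔT = 5.01×12.5×(1020−525) = 30800 J.
Q = ΔU + W = -20500 J.
State after step 1: P = 5540 kPa, V = 7.65 L, T = 1020 K.
Step 2 — Isobaric: P stays 5540 kPa; V/T = const ⇒ T₂ = 2180 K, V₂ = 16.4 L.
W = PΔV = 5540×(16.4−7.65) kPa·L = 48400 J.
ΔU = nCvΔT = 5.01×12.5×(2180−1020) = 72600 J.
Q = ΔU + W = nCpΔT = 121000 J.
Net over both steps: W = -2940 J, Q = 100000 J, ΔU = 103000 J.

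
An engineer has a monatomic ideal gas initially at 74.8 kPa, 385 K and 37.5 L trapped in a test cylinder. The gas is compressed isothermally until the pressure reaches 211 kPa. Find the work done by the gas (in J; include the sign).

n = P₁V₁/(RT₁) = 74.8×37.5/(8.314×385) = 0.876 mol.
Isothermal: T stays 385 K; PV = const ⇒ V₂ = 13.3 L, P₂ = 211 kPa.
W = nRT ln(V₂/V₁) = 0.876×8.314×385×ln(0.355) = -2910 J.

-2910 J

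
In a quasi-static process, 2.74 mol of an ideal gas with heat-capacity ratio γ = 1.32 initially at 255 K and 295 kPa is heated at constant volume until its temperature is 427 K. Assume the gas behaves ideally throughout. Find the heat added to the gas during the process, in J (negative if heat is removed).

12200 J

V₁ = nRT₁/P₁ = 2.74×8.314×255/295 = 19.7 L.
Isochoric: V stays 19.7 L; P/T = const ⇒ T₂ = 427 K, P₂ = 494 kPa.
W = 0 (no volume change).
ΔU = nCvΔT = 2.74×26.0×(427−255) = 12200 J.
Q = ΔU = 12200 J.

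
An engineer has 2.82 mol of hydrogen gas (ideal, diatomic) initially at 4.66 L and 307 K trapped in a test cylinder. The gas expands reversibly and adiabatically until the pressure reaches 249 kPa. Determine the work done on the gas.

-7310 J

P₁ = nRT₁/V₁ = 2.82×8.314×307/4.66 = 1540 kPa.
Adiabatic: T₂/T₁ = (P₂/P₁)^((γ−1)/γ) ⇒ T₂ = 307×(0.161)^0.286 = 182 K; V₂ = 17.2 L.
ΔU = nCvΔT = 2.82×20.8×(182−307) = -7310 J.
Q = 0 for an adiabatic process, so W = −ΔU = 7310 J.
Work done on the gas = −W_by = -7310 J.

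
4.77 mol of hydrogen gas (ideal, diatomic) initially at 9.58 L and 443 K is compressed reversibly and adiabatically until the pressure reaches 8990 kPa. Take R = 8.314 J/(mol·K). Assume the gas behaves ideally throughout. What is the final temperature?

P₁ = nRT₁/V₁ = 4.77×8.314×443/9.58 = 1830 kPa.
Adiabatic: T₂/T₁ = (P₂/P₁)^((γ−1)/γ) ⇒ T₂ = 443×(4.90)^0.286 = 698 K; V₂ = 3.08 L.

698 K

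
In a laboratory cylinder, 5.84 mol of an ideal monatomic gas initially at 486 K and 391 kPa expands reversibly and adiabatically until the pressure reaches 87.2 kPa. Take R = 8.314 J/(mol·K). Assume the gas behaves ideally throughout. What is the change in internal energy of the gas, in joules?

-16000 J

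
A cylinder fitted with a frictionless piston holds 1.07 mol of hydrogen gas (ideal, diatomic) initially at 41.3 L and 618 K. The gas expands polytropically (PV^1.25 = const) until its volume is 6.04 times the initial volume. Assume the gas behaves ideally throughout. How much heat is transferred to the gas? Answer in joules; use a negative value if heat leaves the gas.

P₁ = nRT₁/V₁ = 1.07×8.314×618/41.3 = 133 kPa.
Polytropic n=1.25: T₂ = T₁(V₁/V₂)^(n−1) = 618×(0.166)^0.25 = 394 K; P₂ = P₁(V₁/V₂)^n = 14.1 kPa.
W = (P₁V₁−P₂V₂)/(n−1) = (133×41.3−14.1×249)/0.25 = 7960 J.
ΔU = nCvΔT = 1.07×20.8×(394−618) = -4980 J.
Q = ΔU + W = 2990 J.

2990 J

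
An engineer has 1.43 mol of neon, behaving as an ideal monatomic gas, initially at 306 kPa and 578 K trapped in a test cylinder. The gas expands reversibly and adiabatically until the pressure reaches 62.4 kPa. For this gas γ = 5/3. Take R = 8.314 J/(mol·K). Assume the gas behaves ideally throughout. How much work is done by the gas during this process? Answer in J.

4850 J

V₁ = nRT₁/P₁ = 1.43×8.314×578/306 = 22.5 L.
Adiabatic: T₂/T₁ = (P₂/P₁)^((γ−1)/γ) ⇒ T₂ = 578×(0.204)^0.400 = 306 K; V₂ = 58.3 L.
ΔU = nCvΔT = 1.43×12.5×(306−578) = -4850 J.
Q = 0 for an adiabatic process, so W = −ΔU = 4850 J.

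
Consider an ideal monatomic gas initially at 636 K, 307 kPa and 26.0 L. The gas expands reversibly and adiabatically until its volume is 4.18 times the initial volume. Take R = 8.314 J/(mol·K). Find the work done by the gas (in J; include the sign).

7360 J

n = P₁V₁/(RT₁) = 307×26.0/(8.314×636) = 1.51 mol.
Adiabatic: TV^(γ−1) = const ⇒ T₂ = 636×(0.239)^0.667 = 245 K; PV^γ = const ⇒ P₂ = 28.3 kPa.
ΔU = nCvΔT = 1.51×12.5×(245−636) = -7360 J.
Q = 0 for an adiabatic process, so W = −ΔU = 7360 J.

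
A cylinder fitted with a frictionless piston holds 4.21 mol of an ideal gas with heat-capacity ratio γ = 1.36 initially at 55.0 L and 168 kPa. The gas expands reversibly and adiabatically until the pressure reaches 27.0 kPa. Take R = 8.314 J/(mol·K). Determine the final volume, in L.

211 L

T₁ = P₁V₁/(nR) = 168×55.0/(4.21×8.314) = 264 K.
Adiabatic: T₂/T₁ = (P₂/P₁)^((γ−1)/γ) ⇒ T₂ = 264×(0.161)^0.265 = 163 K; V₂ = 211 L.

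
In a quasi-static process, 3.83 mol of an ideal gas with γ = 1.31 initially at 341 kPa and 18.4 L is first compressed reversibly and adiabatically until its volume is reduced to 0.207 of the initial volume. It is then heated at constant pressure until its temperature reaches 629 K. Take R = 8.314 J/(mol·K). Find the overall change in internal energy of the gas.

44400 J

T₁ = P₁V₁/(nR) = 341×18.4/(3.83×8.314) = 197 K.
Step 1 — Adiabatic: TV^(γ−1) = const ⇒ T₂ = 197×(4.83)^0.310 = 321 K; PV^γ = const ⇒ P₂ = 2680 kPa.
ΔU = nCvΔT = 3.83×26.8×(321−197) = 12700 J.
Q = 0 for an adiabatic process, so W = −ΔU = -12700 J.
State after step 1: P = 2680 kPa, V = 3.81 L, T = 321 K.
Step 2 — Isobaric: P stays 2680 kPa; V/T = const ⇒ T₂ = 629 K, V₂ = 7.46 L.
W = PΔV = 2680×(7.46−3.81) kPa·L = 9800 J.
ΔU = nCvΔT = 3.83×26.8×(629−321) = 31600 J.
Q = ΔU + W = nCpΔT = 41400 J.
Net over both steps: W = -2940 J, Q = 41400 J, ΔU = 44400 J.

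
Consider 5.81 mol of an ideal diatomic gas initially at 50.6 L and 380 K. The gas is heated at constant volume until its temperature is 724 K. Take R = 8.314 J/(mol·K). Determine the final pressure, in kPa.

P₁ = nRT₁/V₁ = 5.81×8.314×380/50.6 = 363 kPa.
Isochoric: V stays 50.6 L; P/T = const ⇒ T₂ = 724 K, P₂ = 691 kPa.

691 kPa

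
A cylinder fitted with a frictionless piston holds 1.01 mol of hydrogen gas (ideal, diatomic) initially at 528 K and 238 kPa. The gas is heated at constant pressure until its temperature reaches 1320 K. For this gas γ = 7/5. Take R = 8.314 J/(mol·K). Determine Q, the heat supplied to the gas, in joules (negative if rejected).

V₁ = nRT₁/P₁ = 1.01×8.314×528/238 = 18.6 L.
Isobaric: P stays 238 kPa; V/T = const ⇒ T₂ = 1320 K, V₂ = 46.6 L.
W = PΔV = 238×(46.6−18.6) kPa·L = 6650 J.
ΔU = nCvΔT = 1.01×20.8×(1320−528) = 16600 J.
Q = ΔU + W = nCpΔT = 23300 J.

23300 J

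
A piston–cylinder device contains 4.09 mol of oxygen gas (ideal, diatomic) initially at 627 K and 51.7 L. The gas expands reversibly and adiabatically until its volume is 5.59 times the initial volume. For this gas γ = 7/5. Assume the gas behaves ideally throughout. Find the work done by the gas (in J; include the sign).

26500 J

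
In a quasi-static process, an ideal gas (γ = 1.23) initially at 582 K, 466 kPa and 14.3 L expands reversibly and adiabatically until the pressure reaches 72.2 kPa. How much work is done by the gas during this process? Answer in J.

8530 J

n = P₁V₁/(RT₁) = 466×14.3/(8.314×582) = 1.38 mol.
Adiabatic: T₂/T₁ = (P₂/P₁)^((γ−1)/γ) ⇒ T₂ = 582×(0.155)^0.187 = 411 K; V₂ = 65.1 L.
ΔU = nCvΔT = 1.38×36.1×(411−582) = -8530 J.
Q = 0 for an adiabatic process, so W = −ΔU = 8530 J.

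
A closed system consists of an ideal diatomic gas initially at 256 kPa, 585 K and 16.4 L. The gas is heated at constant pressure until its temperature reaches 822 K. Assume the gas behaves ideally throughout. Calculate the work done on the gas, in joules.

-1700 J

n = P₁V₁/(RT₁) = 256×16.4/(8.314×585) = 0.863 mol.
Isobaric: P stays 256 kPa; V/T = const ⇒ T₂ = 822 K, V₂ = 23.0 L.
W = PΔV = 256×(23.0−16.4) kPa·L = 1700 J.
Work done on the gas = −W_by = -1700 J.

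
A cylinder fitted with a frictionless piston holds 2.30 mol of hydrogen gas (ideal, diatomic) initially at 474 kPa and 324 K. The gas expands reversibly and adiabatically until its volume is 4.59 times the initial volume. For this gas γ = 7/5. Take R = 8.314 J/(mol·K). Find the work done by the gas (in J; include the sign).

V₁ = nRT₁/P₁ = 2.30×8.314×324/474 = 13.1 L.
Adiabatic: TV^(γ−1) = const ⇒ T₂ = 324×(0.218)^0.400 = 176 K; PV^γ = const ⇒ P₂ = 56.1 kPa.
ΔU = nCvΔT = 2.30×20.8×(176−324) = -7070 J.
Q = 0 for an adiabatic process, so W = −ΔU = 7070 J.

7070 J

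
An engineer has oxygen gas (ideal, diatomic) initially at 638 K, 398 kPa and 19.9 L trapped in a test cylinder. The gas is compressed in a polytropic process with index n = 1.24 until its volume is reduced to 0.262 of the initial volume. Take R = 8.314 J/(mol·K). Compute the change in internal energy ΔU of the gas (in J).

7510 J

n = P₁V₁/(RT₁) = 398×19.9/(8.314×638) = 1.49 mol.
Polytropic n=1.24: T₂ = T₁(V₁/V₂)^(n−1) = 638×(3.82)^0.24 = 880 K; P₂ = P₁(V₁/V₂)^n = 2100 kPa.
For an ideal gas ΔU = nCvΔT with Cv = (5/2)R = 20.8 J/(mol·K).
ΔU = 1.49×20.8×(880−638) = 7510 J.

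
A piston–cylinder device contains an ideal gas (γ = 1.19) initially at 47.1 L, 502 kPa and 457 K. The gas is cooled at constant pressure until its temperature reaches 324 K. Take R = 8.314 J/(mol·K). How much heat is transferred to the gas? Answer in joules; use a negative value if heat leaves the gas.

n = P₁V₁/(RT₁) = 502×47.1/(8.314×457) = 6.22 mol.
Isobaric: P stays 502 kPa; V/T = const ⇒ T₂ = 324 K, V₂ = 33.4 L.
W = PΔV = 502×(33.4−47.1) kPa·L = -6880 J.
ΔU = nCvΔT = 6.22×43.8×(324−457) = -36200 J.
Q = ΔU + W = nCpΔT = -43100 J.

-43100 J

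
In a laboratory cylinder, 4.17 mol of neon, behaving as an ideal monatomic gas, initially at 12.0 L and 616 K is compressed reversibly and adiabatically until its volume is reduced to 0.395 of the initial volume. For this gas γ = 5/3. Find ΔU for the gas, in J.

P₁ = nRT₁/V₁ = 4.17×8.314×616/12.0 = 1780 kPa.
Adiabatic: TV^(γ−1) = const ⇒ T₂ = 616×(2.53)^0.667 = 1140 K; PV^γ = const ⇒ P₂ = 8370 kPa.
For an ideal gas ΔU = nCvΔT with Cv = (3/2)R = 12.5 J/(mol·K).
ΔU = 4.17×12.5×(1140−616) = 27500 J.

27500 J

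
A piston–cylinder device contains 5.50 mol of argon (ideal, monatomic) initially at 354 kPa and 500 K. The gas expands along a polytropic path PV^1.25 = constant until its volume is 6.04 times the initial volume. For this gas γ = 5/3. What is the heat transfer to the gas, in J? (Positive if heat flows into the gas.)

20700 J

V₁ = nRT₁/P₁ = 5.50×8.314×500/354 = 64.6 L.
Polytropic n=1.25: T₂ = T₁(V₁/V₂)^(n−1) = 500×(0.166)^0.25 = 319 K; P₂ = P₁(V₁/V₂)^n = 37.4 kPa.
W = (P₁V₁−P₂V₂)/(n−1) = (354×64.6−37.4×390)/0.25 = 33100 J.
ΔU = nCvΔT = 5.50×12.5×(319−500) = -12400 J.
Q = ΔU + W = 20700 J.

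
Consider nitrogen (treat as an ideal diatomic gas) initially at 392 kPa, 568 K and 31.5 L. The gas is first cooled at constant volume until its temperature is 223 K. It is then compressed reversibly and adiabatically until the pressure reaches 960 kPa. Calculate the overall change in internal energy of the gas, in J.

n = P₁V₁/(RT₁) = 392×31.5/(8.314×568) = 2.61 mol.
Step 1 — Isochoric: V stays 31.5 L; P/T = const ⇒ T₂ = 223 K, P₂ = 154 kPa.
W = 0 (no volume change).
ΔU = nCvΔT = 2.61×20.8×(223−568) = -18800 J.
Q = ΔU = -18800 J.
State after step 1: P = 154 kPa, V = 31.5 L, T = 223 K.
Step 2 — Adiabatic: T₂/T₁ = (P₂/P₁)^((γ−1)/γ) ⇒ T₂ = 223×(6.24)^0.286 = 376 K; V₂ = 8.52 L.
ΔU = nCvΔT = 2.61×20.8×(376−223) = 8330 J.
Q = 0 for an adiabatic process, so W = −ΔU = -8330 J.
Net over both steps: W = -8330 J, Q = -18800 J, ΔU = -10400 J.

-10400 J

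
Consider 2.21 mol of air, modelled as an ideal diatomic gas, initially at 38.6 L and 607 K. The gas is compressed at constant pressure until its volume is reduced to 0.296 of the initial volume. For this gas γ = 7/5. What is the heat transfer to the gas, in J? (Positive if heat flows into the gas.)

-27500 J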